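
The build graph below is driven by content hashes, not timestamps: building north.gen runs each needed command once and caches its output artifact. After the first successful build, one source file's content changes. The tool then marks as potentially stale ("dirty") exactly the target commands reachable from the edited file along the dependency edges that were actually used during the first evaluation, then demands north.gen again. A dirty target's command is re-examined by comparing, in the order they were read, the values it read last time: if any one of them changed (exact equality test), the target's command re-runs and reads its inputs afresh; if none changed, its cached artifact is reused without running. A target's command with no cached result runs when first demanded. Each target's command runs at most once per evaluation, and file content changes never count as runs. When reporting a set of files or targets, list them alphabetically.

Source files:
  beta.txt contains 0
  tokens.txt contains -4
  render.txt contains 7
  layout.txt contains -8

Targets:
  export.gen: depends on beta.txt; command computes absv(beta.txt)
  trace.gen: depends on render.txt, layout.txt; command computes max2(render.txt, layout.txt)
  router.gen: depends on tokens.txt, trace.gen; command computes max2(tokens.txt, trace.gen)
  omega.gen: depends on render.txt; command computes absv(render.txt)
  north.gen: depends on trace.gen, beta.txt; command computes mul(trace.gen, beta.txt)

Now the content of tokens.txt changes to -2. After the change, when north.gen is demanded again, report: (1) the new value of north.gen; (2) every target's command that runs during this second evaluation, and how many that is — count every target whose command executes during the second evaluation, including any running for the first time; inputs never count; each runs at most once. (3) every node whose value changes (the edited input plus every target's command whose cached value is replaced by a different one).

north.gen now evaluates to 0.
Run set: none (0 run).
Changed values: tokens.txt.
The important point: nothing the output needs ever reads tokens.txt, so the edit is invisible to it.

Initial pass — values computed on the first demand:
  trace.gen = max2(7, -8) = 7
  north.gen = mul(7, 0) = 0

Second demand — change propagation:
  no demanded computation ever read tokens.txt, so the edit dirties nothing and nothing runs.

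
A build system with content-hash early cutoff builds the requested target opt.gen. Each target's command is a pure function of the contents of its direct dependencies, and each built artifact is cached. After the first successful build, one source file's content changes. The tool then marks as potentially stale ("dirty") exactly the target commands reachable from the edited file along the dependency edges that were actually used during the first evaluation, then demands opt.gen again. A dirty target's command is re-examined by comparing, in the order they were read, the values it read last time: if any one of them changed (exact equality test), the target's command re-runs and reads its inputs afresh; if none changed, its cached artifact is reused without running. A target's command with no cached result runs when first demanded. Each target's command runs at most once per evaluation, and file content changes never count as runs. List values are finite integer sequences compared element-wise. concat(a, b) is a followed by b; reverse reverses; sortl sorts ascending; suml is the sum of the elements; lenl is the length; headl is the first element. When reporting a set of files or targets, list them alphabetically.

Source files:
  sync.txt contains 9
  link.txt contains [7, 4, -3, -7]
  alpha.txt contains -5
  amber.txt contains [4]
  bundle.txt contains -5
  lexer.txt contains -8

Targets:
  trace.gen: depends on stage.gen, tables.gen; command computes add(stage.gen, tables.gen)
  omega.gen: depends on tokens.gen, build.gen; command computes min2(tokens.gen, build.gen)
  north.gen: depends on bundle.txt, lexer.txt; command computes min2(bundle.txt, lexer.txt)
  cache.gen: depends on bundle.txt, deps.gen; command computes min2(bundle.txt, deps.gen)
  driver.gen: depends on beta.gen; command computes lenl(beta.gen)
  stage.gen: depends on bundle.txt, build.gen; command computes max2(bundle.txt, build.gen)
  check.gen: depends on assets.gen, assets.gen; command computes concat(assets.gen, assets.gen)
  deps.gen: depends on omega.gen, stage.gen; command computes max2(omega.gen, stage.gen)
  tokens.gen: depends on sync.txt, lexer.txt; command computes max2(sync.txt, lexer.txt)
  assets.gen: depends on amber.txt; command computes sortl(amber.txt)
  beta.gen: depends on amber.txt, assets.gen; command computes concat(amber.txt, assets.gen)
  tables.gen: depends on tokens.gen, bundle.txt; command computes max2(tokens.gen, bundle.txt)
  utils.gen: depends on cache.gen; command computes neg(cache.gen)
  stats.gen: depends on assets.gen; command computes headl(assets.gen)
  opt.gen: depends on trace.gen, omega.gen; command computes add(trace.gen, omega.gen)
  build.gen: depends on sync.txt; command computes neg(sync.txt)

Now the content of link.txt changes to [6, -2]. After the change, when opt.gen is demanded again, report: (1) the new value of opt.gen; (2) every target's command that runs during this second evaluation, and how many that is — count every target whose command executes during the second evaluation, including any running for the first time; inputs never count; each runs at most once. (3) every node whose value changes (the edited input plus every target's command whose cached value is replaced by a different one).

First evaluation (everything demanded from the output):
  build.gen = neg(9) = -9
  stage.gen = max2(-5, -9) = -5
  tokens.gen = max2(9, -8) = 9
  omega.gen = min2(9, -9) = -9
  tables.gen = max2(9, -5) = 9
  trace.gen = add(-5, 9) = 4
  opt.gen = add(4, -9) = -5

Propagation after the edit:
  link.txt feeds no computation that the output demands — nothing is marked dirty and nothing runs.

Key observation: link.txt is never demanded by the output, so the edit triggers no recomputation at all.

New value of opt.gen: -5.
Target commands that run: none — 0 in total.
Values that change: link.txt.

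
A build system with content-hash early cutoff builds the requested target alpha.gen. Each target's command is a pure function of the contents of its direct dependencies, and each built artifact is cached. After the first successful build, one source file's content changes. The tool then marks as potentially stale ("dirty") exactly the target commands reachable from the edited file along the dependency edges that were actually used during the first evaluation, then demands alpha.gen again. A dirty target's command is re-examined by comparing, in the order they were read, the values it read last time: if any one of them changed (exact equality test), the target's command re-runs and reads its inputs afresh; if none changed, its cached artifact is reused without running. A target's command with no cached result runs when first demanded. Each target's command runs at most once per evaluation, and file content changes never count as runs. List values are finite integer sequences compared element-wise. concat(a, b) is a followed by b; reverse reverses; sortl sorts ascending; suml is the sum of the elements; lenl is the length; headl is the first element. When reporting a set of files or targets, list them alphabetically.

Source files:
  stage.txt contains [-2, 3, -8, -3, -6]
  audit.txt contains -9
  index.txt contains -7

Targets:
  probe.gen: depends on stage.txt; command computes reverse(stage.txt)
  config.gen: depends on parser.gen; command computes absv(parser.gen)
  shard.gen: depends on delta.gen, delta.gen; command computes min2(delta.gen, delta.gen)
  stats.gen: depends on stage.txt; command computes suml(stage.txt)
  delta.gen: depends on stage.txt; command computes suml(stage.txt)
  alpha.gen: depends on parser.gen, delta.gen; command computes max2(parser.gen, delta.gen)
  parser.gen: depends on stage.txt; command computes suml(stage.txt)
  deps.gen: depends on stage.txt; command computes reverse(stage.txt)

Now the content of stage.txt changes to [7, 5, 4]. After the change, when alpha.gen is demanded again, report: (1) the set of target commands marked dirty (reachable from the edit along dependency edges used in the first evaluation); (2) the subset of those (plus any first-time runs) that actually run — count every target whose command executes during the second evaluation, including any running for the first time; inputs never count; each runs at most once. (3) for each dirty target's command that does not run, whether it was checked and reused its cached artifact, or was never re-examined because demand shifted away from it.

Marked dirty: alpha.gen, delta.gen, parser.gen.
Target commands that run: alpha.gen, delta.gen, parser.gen — 3 in total.
Every dirty target's command ran.

First evaluation (everything demanded from the output):
  delta.gen = suml([-2, 3, -8, -3, -6]) = -16
  parser.gen = suml([-2, 3, -8, -3, -6]) = -16
  alpha.gen = max2(-16, -16) = -16

Propagation after the edit:
  delta.gen: runs — stage.txt [-2, 3, -8, -3, -6]->[7, 5, 4]; result 16.
  parser.gen: runs — stage.txt [-2, 3, -8, -3, -6]->[7, 5, 4]; result 16.
  alpha.gen: runs — parser.gen -16->16; delta.gen -16->16; result 16.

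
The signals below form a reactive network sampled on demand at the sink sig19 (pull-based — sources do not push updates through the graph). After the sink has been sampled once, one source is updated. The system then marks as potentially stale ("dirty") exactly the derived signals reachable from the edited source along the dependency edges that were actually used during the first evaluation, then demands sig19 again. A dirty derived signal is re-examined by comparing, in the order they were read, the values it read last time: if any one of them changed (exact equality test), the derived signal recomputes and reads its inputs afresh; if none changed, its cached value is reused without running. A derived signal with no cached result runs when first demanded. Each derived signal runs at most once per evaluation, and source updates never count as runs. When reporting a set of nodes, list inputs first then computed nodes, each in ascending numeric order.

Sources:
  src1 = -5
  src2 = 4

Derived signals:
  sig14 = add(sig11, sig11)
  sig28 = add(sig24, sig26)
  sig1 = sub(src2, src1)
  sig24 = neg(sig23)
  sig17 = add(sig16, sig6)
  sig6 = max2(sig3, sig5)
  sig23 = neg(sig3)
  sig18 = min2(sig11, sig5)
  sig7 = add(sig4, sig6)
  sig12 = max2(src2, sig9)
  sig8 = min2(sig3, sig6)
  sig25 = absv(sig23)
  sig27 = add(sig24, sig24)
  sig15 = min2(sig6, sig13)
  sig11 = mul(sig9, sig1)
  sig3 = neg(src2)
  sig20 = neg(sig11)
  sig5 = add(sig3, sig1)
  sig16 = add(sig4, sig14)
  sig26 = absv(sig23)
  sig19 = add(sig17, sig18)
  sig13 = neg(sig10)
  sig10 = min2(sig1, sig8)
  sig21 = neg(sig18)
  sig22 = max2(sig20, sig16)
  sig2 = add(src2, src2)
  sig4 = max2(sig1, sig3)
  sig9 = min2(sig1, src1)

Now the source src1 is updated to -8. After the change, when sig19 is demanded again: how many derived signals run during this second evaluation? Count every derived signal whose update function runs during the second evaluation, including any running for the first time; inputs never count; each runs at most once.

Run set: sig1, sig4, sig5, sig6, sig9, sig11, sig14, sig16, sig17, sig18, sig19 (11 run).

Initial pass — values computed on the first demand:
  sig1 = sub(4, -5) = 9
  sig3 = neg(4) = -4
  sig4 = max2(9, -4) = 9
  sig5 = add(-4, 9) = 5
  sig6 = max2(-4, 5) = 5
  sig9 = min2(9, -5) = -5
  sig11 = mul(-5, 9) = -45
  sig14 = add(-45, -45) = -90
  sig16 = add(9, -90) = -81
  sig17 = add(-81, 5) = -76
  sig18 = min2(-45, 5) = -45
  sig19 = add(-76, -45) = -121

Second demand — change propagation:
  sig1: re-runs because src1 -5->-8; new result 12.
  sig4: re-runs because sig1 9->12; new result 12.
  sig5: re-runs because sig1 9->12; new result 8.
  sig6: re-runs because sig5 5->8; new result 8.
  sig9: re-runs because sig1 9->12; src1 -5->-8; new result -8.
  sig11: re-runs because sig9 -5->-8; sig1 9->12; new result -96.
  sig14: re-runs because sig11 -45->-96; sig11 -45->-96; new result -192.
  sig16: re-runs because sig4 9->12; sig14 -90->-192; new result -180.
  sig17: re-runs because sig16 -81->-180; sig6 5->8; new result -172.
  sig18: re-runs because sig11 -45->-96; sig5 5->8; new result -96.
  sig19: re-runs because sig17 -76->-172; sig18 -45->-96; new result -268.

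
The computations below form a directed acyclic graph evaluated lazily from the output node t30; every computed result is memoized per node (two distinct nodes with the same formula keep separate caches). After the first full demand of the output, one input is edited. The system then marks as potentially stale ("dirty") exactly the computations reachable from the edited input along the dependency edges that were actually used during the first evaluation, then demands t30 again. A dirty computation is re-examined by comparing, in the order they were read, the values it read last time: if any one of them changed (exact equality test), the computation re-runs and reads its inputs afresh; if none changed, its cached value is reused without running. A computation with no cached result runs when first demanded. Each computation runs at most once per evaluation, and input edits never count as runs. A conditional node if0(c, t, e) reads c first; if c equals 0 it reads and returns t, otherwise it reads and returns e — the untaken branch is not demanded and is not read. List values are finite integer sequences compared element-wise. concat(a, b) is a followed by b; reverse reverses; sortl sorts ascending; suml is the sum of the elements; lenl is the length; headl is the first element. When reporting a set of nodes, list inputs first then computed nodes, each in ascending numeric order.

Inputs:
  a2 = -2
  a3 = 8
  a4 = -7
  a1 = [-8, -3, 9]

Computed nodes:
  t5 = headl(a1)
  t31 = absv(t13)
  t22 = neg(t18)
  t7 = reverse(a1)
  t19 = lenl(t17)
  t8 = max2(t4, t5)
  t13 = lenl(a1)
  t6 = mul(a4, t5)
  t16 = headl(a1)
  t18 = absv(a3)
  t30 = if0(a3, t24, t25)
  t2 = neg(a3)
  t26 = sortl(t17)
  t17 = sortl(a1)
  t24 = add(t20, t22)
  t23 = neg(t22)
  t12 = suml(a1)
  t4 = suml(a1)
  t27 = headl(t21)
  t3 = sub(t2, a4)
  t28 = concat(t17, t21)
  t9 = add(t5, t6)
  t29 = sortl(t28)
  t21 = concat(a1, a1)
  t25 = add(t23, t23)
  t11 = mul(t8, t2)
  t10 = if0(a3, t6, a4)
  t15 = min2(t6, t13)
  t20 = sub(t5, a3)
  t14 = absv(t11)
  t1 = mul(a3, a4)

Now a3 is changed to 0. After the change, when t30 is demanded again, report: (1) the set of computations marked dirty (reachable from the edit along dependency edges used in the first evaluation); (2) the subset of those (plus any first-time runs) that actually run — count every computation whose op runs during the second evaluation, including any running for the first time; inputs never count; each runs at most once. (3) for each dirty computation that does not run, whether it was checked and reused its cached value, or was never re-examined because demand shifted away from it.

First demand of the output computes:
  t18 = absv(8) = 8
  t22 = neg(8) = -8
  t23 = neg(-8) = 8
  t25 = add(8, 8) = 16
  t30 = if0(a3=8 -> else branch t25) = 16

After the edit, cleaning proceeds:
  t5: had never run; runs now, result -8.
  t18: a read changed (a3 8->0) — executes, giving 0.
  t20: had never run; runs now, result -8.
  t22: a read changed (t18 8->0) — executes, giving 0.
  t23: stays stale; no demand reaches it after the flip.
  t24: had never run; runs now, result -8.
  t25: stays stale; no demand reaches it after the flip.
  t30: a read changed (a3 8->0) — executes, giving -8.

Note the branch switch — demand abandons t23, t25, which are never re-examined.

The edit dirties: t18, t22, t23, t25, t30.
6 computations run: t5, t18, t20, t22, t24, t30.
Unvisited dirty nodes (no longer demanded): t23, t25.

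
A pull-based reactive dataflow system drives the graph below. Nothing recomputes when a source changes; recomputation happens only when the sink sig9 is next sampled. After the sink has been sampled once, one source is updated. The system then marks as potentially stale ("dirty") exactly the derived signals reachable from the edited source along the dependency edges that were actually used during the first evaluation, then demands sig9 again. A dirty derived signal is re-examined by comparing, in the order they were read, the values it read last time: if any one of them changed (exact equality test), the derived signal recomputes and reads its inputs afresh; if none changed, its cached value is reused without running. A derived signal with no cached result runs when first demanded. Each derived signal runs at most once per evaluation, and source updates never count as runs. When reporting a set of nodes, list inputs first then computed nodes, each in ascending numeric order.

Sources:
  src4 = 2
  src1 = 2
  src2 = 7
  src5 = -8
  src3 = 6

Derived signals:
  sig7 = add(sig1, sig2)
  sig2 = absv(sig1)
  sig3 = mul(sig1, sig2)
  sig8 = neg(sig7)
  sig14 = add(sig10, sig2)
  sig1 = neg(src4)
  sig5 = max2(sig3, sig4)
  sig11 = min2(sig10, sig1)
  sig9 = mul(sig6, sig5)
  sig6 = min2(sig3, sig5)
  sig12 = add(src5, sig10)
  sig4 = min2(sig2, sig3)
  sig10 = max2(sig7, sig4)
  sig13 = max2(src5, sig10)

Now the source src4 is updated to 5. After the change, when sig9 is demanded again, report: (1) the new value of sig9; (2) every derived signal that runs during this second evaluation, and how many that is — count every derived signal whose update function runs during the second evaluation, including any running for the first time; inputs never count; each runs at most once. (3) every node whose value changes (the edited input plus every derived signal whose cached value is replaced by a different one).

New value of sig9: 625.
Derived signals that run: sig1, sig2, sig3, sig4, sig5, sig6, sig9 — 7 in total.
Values that change: src4, sig1, sig2, sig3, sig4, sig5, sig6, sig9.

First evaluation (everything demanded from the output):
  sig1 = neg(2) = -2
  sig2 = absv(-2) = 2
  sig3 = mul(-2, 2) = -4
  sig4 = min2(2, -4) = -4
  sig5 = max2(-4, -4) = -4
  sig6 = min2(-4, -4) = -4
  sig9 = mul(-4, -4) = 16

Propagation after the edit:
  sig1: runs — src4 2->5; result -5.
  sig2: runs — sig1 -2->-5; result 5.
  sig3: runs — sig1 -2->-5; sig2 2->5; result -25.
  sig4: runs — sig2 2->5; sig3 -4->-25; result -25.
  sig5: runs — sig3 -4->-25; sig4 -4->-25; result -25.
  sig6: runs — sig3 -4->-25; sig5 -4->-25; result -25.
  sig9: runs — sig6 -4->-25; sig5 -4->-25; result 625.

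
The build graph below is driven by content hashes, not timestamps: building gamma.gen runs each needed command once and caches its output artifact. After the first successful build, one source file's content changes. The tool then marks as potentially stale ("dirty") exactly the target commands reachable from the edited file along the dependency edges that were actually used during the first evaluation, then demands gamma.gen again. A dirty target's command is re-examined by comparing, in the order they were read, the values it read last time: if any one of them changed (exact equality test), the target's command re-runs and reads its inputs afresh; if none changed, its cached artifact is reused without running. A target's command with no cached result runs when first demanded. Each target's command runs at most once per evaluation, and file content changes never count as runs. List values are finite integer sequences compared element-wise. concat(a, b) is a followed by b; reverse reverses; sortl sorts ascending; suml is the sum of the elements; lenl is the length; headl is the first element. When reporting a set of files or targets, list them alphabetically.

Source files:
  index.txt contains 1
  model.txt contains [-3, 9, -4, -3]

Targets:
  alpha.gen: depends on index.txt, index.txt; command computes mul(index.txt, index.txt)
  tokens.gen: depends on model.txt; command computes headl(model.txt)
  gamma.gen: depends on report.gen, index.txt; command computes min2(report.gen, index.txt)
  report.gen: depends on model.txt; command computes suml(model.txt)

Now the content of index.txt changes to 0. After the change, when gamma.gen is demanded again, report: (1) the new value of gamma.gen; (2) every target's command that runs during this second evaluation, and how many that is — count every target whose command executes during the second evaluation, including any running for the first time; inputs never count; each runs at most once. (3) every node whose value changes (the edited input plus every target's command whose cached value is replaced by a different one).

Initial pass — values computed on the first demand:
  report.gen = suml([-3, 9, -4, -3]) = -1
  gamma.gen = min2(-1, 1) = -1

Second demand — change propagation:
  gamma.gen: re-runs because index.txt 1->0; new result -1 (unchanged).

gamma.gen now evaluates to -1.
Run set: gamma.gen (1 run).
Changed values: index.txt.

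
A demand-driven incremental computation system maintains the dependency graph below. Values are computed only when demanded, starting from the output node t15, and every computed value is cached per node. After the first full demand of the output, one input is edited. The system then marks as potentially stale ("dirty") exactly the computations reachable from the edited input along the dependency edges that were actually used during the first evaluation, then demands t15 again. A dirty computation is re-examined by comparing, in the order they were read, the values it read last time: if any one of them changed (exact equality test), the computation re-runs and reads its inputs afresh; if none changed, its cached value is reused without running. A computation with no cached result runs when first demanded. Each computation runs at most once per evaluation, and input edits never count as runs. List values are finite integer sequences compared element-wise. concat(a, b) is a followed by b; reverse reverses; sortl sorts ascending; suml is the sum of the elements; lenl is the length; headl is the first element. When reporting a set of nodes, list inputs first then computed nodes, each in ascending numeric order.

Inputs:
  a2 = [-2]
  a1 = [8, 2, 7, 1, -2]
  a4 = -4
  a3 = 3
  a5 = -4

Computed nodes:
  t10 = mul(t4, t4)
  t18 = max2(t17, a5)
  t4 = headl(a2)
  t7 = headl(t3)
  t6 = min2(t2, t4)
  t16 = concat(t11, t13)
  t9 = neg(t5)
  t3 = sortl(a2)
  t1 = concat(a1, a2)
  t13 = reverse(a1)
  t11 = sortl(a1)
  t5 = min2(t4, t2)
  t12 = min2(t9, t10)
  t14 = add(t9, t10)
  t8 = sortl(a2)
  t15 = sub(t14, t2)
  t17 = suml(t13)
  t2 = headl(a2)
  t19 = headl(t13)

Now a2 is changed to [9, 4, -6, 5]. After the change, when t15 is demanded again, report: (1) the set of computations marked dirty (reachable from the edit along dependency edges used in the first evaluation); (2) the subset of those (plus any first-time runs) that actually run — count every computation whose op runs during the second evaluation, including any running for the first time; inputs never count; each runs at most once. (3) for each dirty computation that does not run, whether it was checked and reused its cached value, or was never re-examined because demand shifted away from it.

Marked dirty: t2, t4, t5, t9, t10, t14, t15.
Computations that run: t2, t4, t5, t9, t10, t14, t15 — 7 in total.
Every dirty computation ran.

First evaluation (everything demanded from the output):
  t2 = headl([-2]) = -2
  t4 = headl([-2]) = -2
  t5 = min2(-2, -2) = -2
  t9 = neg(-2) = 2
  t10 = mul(-2, -2) = 4
  t14 = add(2, 4) = 6
  t15 = sub(6, -2) = 8

Propagation after the edit:
  t2: runs — a2 [-2]->[9, 4, -6, 5]; result 9.
  t4: runs — a2 [-2]->[9, 4, -6, 5]; result 9.
  t5: runs — t4 -2->9; t2 -2->9; result 9.
  t9: runs — t5 -2->9; result -9.
  t10: runs — t4 -2->9; t4 -2->9; result 81.
  t14: runs — t9 2->-9; t10 4->81; result 72.
  t15: runs — t14 6->72; t2 -2->9; result 63.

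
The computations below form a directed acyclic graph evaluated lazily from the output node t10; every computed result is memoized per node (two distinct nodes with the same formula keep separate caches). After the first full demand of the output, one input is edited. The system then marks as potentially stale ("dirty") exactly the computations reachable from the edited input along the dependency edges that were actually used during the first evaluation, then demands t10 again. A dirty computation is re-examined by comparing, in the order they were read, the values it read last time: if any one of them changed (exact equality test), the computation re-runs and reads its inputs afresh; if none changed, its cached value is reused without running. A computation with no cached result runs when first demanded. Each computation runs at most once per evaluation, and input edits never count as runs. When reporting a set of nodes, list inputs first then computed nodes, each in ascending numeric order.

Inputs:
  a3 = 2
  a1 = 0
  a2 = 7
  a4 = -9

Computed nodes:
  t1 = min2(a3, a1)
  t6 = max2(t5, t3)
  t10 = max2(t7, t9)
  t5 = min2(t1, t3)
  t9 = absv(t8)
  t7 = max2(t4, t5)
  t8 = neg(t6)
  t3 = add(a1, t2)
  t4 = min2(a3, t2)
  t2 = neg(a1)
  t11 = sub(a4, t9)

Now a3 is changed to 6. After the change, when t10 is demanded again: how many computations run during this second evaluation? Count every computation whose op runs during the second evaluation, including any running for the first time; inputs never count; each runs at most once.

2 computations run: t1, t4.
Note where the cutoff bites: t5 is checked, finds nothing changed, and keeps its cache.

First demand of the output computes:
  t1 = min2(2, 0) = 0
  t2 = neg(0) = 0
  t3 = add(0, 0) = 0
  t4 = min2(2, 0) = 0
  t5 = min2(0, 0) = 0
  t6 = max2(0, 0) = 0
  t7 = max2(0, 0) = 0
  t8 = neg(0) = 0
  t9 = absv(0) = 0
  t10 = max2(0, 0) = 0

After the edit, cleaning proceeds:
  t1: a read changed (a3 2->6) — executes, giving 0 — identical to its old value.
  t4: a read changed (a3 2->6) — executes, giving 0 — identical to its old value.
  t5: dirty, but its reads are unchanged (t1 unchanged, t3 unchanged); cached 0 stands.
  t6: dirty, but its reads are unchanged (t5 unchanged, t3 unchanged); cached 0 stands.
  t7: dirty, but its reads are unchanged (t4 unchanged, t5 unchanged); cached 0 stands.
  t8: dirty, but its reads are unchanged (t6 unchanged); cached 0 stands.
  t9: dirty, but its reads are unchanged (t8 unchanged); cached 0 stands.
  t10: dirty, but its reads are unchanged (t7 unchanged, t9 unchanged); cached 0 stands.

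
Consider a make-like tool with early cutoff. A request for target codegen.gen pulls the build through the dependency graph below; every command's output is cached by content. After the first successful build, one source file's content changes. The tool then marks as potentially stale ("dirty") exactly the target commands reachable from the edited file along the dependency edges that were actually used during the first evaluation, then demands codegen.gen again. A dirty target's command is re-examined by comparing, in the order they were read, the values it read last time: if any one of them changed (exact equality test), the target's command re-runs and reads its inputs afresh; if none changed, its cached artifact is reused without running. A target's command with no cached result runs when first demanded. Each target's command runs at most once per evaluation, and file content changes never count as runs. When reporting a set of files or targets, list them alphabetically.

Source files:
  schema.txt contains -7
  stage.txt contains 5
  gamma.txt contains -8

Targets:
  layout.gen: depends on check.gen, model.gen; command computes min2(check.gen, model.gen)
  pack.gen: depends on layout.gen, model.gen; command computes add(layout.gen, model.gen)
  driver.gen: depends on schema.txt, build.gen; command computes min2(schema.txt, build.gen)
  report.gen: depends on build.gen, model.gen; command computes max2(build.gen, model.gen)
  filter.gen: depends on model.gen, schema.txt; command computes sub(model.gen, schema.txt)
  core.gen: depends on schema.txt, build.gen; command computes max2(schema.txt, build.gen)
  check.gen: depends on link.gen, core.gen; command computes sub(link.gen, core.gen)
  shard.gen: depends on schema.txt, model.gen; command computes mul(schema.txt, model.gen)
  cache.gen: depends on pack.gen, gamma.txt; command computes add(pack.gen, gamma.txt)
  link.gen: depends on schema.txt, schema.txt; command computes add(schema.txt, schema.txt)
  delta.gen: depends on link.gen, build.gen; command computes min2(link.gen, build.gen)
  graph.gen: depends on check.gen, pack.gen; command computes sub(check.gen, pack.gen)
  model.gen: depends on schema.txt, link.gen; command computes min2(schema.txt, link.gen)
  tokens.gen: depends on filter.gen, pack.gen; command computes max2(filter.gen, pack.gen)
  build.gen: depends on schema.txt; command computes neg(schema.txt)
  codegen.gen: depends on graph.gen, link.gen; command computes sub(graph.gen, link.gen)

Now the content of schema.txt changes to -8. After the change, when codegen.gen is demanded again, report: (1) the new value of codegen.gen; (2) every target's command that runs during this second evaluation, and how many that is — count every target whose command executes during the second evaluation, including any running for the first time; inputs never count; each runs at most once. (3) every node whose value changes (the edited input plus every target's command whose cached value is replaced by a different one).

First demand of the output computes:
  build.gen = neg(-7) = 7
  core.gen = max2(-7, 7) = 7
  link.gen = add(-7, -7) = -14
  check.gen = sub(-14, 7) = -21
  model.gen = min2(-7, -14) = -14
  layout.gen = min2(-21, -14) = -21
  pack.gen = add(-21, -14) = -35
  graph.gen = sub(-21, -35) = 14
  codegen.gen = sub(14, -14) = 28

After the edit, cleaning proceeds:
  build.gen: a read changed (schema.txt -7->-8) — executes, giving 8.
  core.gen: a read changed (schema.txt -7->-8; build.gen 7->8) — executes, giving 8.
  link.gen: a read changed (schema.txt -7->-8; schema.txt -7->-8) — executes, giving -16.
  check.gen: a read changed (link.gen -14->-16; core.gen 7->8) — executes, giving -24.
  model.gen: a read changed (schema.txt -7->-8; link.gen -14->-16) — executes, giving -16.
  layout.gen: a read changed (check.gen -21->-24; model.gen -14->-16) — executes, giving -24.
  pack.gen: a read changed (layout.gen -21->-24; model.gen -14->-16) — executes, giving -40.
  graph.gen: a read changed (check.gen -21->-24; pack.gen -35->-40) — executes, giving 16.
  codegen.gen: a read changed (graph.gen 14->16; link.gen -14->-16) — executes, giving 32.

Demanding codegen.gen again yields 32.
9 target commands run: build.gen, check.gen, codegen.gen, core.gen, graph.gen, layout.gen, link.gen, model.gen, pack.gen.
The nodes whose values change: build.gen, check.gen, codegen.gen, core.gen, graph.gen, layout.gen, link.gen, model.gen, pack.gen, schema.txt.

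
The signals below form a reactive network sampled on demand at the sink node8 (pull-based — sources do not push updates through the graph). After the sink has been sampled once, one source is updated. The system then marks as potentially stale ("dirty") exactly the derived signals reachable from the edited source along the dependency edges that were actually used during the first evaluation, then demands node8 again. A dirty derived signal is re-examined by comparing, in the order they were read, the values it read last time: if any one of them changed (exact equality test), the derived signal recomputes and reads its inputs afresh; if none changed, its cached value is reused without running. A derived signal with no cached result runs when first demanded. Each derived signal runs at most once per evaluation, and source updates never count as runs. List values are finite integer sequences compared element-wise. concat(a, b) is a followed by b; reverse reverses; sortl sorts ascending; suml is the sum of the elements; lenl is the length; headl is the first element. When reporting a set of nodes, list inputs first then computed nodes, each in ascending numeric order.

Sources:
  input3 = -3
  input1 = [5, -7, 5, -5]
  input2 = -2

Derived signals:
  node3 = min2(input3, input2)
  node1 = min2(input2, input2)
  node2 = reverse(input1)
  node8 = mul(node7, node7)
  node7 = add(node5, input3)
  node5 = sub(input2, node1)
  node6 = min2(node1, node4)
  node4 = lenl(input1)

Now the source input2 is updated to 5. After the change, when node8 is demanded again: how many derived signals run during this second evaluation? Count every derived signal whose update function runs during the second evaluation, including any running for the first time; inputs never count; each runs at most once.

Initial pass — values computed on the first demand:
  node1 = min2(-2, -2) = -2
  node5 = sub(-2, -2) = 0
  node7 = add(0, -3) = -3
  node8 = mul(-3, -3) = 9

Second demand — change propagation:
  node1: re-runs because input2 -2->5; input2 -2->5; new result 5.
  node5: re-runs because input2 -2->5; node1 -2->5; new result 0 (unchanged).
  node7: re-examined; everything it read last time is the same (node5 unchanged, input3 unchanged) — cache -3 kept, no run.
  node8: re-examined; everything it read last time is the same (node7 unchanged, node7 unchanged) — cache 9 kept, no run.

The important point: node5 recomputes to an identical value, and the output ends up unchanged.

Run set: node1, node5 (2 run).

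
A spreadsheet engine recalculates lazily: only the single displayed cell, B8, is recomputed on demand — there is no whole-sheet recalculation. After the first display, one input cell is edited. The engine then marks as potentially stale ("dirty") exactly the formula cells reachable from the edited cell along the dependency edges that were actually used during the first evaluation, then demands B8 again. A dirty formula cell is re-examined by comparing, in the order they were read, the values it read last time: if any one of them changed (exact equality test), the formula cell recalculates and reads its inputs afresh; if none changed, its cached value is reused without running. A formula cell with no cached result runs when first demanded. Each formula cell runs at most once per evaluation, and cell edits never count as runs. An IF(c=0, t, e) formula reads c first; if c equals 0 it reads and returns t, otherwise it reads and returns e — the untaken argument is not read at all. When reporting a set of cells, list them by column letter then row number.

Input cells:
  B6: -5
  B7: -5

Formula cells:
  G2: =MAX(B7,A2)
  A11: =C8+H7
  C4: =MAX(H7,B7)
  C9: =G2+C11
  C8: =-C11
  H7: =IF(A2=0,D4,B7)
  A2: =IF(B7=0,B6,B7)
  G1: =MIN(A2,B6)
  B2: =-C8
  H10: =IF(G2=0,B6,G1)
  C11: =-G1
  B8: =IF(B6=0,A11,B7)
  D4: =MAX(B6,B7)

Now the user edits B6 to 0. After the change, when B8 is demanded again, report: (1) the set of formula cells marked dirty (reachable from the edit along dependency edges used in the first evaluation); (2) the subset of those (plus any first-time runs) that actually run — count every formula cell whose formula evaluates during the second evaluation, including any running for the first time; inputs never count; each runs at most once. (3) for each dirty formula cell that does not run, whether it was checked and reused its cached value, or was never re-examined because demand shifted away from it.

First evaluation (everything demanded from the output):
  B8 = IF(B6=0: B6=-5 -> else branch B7) = -5

Propagation after the edit:
  A2: demanded for the first time — runs, produces -5.
  G1: demanded for the first time — runs, produces -5.
  C11: demanded for the first time — runs, produces 5.
  C8: demanded for the first time — runs, produces -5.
  H7: demanded for the first time — runs, produces -5.
  A11: demanded for the first time — runs, produces -10.
  B8: runs — B6 -5->0; result -10.

Key observation: a condition flipped, so demand reaches new nodes — A2, A11, C8, C11, G1, H7 run for the first time.

Marked dirty: B8.
Formula cells that run: A2, A11, B8, C8, C11, G1, H7 — 7 in total.
Every dirty formula cell ran.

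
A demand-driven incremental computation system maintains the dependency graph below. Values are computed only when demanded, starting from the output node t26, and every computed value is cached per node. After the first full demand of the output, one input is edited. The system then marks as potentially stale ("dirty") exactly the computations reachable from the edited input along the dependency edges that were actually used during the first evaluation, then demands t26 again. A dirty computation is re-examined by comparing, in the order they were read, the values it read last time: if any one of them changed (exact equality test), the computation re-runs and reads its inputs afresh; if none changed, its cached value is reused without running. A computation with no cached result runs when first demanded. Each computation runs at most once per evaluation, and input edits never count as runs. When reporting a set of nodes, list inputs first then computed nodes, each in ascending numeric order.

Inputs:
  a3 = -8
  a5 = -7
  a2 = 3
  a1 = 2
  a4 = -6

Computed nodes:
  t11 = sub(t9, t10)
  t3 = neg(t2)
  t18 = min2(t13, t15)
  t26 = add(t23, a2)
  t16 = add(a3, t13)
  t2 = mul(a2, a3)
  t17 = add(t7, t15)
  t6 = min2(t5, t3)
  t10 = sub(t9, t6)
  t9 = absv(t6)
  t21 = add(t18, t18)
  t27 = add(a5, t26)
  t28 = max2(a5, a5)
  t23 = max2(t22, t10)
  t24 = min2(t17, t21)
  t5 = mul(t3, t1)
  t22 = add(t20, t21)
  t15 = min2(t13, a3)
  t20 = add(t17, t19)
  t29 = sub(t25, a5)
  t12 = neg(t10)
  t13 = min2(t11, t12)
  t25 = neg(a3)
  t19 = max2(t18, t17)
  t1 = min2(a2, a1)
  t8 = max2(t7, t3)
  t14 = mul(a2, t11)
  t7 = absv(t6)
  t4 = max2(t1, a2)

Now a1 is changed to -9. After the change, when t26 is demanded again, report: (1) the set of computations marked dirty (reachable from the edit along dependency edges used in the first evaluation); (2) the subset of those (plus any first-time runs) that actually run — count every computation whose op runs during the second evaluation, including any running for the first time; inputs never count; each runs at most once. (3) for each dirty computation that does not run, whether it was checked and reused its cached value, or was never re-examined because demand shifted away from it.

First evaluation (everything demanded from the output):
  t1 = min2(3, 2) = 2
  t2 = mul(3, -8) = -24
  t3 = neg(-24) = 24
  t5 = mul(24, 2) = 48
  t6 = min2(48, 24) = 24
  t7 = absv(24) = 24
  t9 = absv(24) = 24
  t10 = sub(24, 24) = 0
  t11 = sub(24, 0) = 24
  t12 = neg(0) = 0
  t13 = min2(24, 0) = 0
  t15 = min2(0, -8) = -8
  t17 = add(24, -8) = 16
  t18 = min2(0, -8) = -8
  t19 = max2(-8, 16) = 16
  t20 = add(16, 16) = 32
  t21 = add(-8, -8) = -16
  t22 = add(32, -16) = 16
  t23 = max2(16, 0) = 16
  t26 = add(16, 3) = 19

Propagation after the edit:
  t1: runs — a1 2->-9; result -9.
  t5: runs — t1 2->-9; result -216.
  t6: runs — t5 48->-216; result -216.
  t7: runs — t6 24->-216; result 216.
  t9: runs — t6 24->-216; result 216.
  t10: runs — t9 24->216; t6 24->-216; result 432.
  t11: runs — t9 24->216; t10 0->432; result -216.
  t12: runs — t10 0->432; result -432.
  t13: runs — t11 24->-216; t12 0->-432; result -432.
  t15: runs — t13 0->-432; result -432.
  t17: runs — t7 24->216; t15 -8->-432; result -216.
  t18: runs — t13 0->-432; t15 -8->-432; result -432.
  t19: runs — t18 -8->-432; t17 16->-216; result -216.
  t20: runs — t17 16->-216; t19 16->-216; result -432.
  t21: runs — t18 -8->-432; t18 -8->-432; result -864.
  t22: runs — t20 32->-432; t21 -16->-864; result -1296.
  t23: runs — t22 16->-1296; t10 0->432; result 432.
  t26: runs — t23 16->432; result 435.

Marked dirty: t1, t5, t6, t7, t9, t10, t11, t12, t13, t15, t17, t18, t19, t20, t21, t22, t23, t26.
Computations that run: t1, t5, t6, t7, t9, t10, t11, t12, t13, t15, t17, t18, t19, t20, t21, t22, t23, t26 — 18 in total.
Every dirty computation ran.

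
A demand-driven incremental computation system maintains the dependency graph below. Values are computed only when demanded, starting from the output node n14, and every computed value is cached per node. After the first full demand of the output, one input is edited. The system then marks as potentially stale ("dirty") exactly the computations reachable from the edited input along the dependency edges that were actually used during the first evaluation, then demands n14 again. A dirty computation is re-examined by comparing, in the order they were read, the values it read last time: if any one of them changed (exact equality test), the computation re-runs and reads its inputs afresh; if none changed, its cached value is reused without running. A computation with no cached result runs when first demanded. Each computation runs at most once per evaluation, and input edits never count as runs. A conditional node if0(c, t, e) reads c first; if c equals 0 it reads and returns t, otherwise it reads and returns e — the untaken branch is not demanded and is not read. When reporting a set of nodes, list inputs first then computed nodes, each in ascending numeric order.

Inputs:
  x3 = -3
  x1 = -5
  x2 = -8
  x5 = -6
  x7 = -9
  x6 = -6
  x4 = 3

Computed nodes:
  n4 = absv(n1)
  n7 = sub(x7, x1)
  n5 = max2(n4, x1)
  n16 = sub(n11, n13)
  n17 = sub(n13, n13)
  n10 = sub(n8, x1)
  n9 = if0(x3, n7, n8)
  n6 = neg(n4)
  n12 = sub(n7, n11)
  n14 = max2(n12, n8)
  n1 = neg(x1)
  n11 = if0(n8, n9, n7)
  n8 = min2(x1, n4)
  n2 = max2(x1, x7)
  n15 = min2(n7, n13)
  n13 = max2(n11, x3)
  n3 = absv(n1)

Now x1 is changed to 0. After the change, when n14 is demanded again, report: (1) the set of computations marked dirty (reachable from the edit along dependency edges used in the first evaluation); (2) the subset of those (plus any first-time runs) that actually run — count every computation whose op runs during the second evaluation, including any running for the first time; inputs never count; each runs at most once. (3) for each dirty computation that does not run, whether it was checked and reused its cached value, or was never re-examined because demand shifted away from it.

Marked dirty: n1, n4, n7, n8, n11, n12, n14.
Computations that run: n1, n4, n7, n8, n9, n11, n12, n14 — 8 in total.
Every dirty computation ran.
Key observation: a condition flipped, so demand reaches new nodes — n9 runs for the first time.

First evaluation (everything demanded from the output):
  n1 = neg(-5) = 5
  n4 = absv(5) = 5
  n7 = sub(-9, -5) = -4
  n8 = min2(-5, 5) = -5
  n11 = if0(n8=-5 -> else branch n7) = -4
  n12 = sub(-4, -4) = 0
  n14 = max2(0, -5) = 0

Propagation after the edit:
  n1: runs — x1 -5->0; result 0.
  n4: runs — n1 5->0; result 0.
  n7: runs — x1 -5->0; result -9.
  n8: runs — x1 -5->0; n4 5->0; result 0.
  n9: demanded for the first time — runs, produces 0.
  n11: runs — n8 -5->0; n7 -4->-9; result 0.
  n12: runs — n7 -4->-9; n11 -4->0; result -9.
  n14: runs — n12 0->-9; n8 -5->0; result 0 (same value as before).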